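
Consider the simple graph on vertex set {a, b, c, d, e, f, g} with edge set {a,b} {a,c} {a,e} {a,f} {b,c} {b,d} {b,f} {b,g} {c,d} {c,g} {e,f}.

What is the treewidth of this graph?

2

A width-2 tree decomposition is:
Bags: B1 = {a, b, f}  B2 = {a, b, c}  B3 = {b, c, d}  B4 = {b, c, g}  B5 = {a, e, f}
Tree: B1–B2, B2–B3, B2–B4, B1–B5
The largest bag has 3 vertices, giving width 2; this decomposition certifies tw(G) ≤ 2. Conversely, {a, e, f} is a clique of size 3, and the vertices of any clique must share a bag in every tree decomposition; so some bag has ≥ 3 vertices and tw(G) ≥ 2. Therefore the treewidth is 2.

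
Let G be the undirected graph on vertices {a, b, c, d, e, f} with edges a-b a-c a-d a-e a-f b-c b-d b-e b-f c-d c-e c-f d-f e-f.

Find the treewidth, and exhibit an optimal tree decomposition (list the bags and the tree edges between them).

Treewidth 4.
Bags: B1 = {a, b, c, e, f}  B2 = {a, b, c, d, f}
Tree: B1–B2

Each bag holds 5 vertices, so the decomposition has width 4, which upper-bounds the treewidth. On the other hand G contains the 5-clique {a, b, c, d, f}. A clique must lie in a single bag of any decomposition, so no decomposition can have width below 4. The upper and lower bounds meet at 4, so that is the treewidth.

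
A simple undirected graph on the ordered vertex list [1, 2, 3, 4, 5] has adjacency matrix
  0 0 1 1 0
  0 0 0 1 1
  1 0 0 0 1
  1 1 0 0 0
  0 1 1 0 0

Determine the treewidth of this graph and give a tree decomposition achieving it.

Treewidth 2.
One optimal decomposition is:
Bags: B1 = {2, 4, 5}  B2 = {3, 4, 5}  B3 = {1, 3, 4}
Tree: B1–B2, B2–B3

Every bag has size at most 3, so the width is 3 − 1 = 2 and tw(G) ≤ 2. Since 4–2–5–3–1–4 is a cycle in G, G is not acyclic. Forests are exactly the graphs of treewidth ≤ 1, so tw(G) ≥ 2. The upper and lower bounds meet at 2, so that is the treewidth.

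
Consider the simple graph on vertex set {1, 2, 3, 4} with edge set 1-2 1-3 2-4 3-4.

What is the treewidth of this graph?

2

A width-2 tree decomposition is:
Bags: B1 = {1, 3, 4}  B2 = {1, 2, 4}
Tree: B1–B2
The largest bag has 3 vertices, giving width 2; this decomposition certifies tw(G) ≤ 2. Since 4–3–1–2–4 is a cycle in G, G is not acyclic. Forests are exactly the graphs of treewidth ≤ 1, so tw(G) ≥ 2. Therefore the treewidth is 2.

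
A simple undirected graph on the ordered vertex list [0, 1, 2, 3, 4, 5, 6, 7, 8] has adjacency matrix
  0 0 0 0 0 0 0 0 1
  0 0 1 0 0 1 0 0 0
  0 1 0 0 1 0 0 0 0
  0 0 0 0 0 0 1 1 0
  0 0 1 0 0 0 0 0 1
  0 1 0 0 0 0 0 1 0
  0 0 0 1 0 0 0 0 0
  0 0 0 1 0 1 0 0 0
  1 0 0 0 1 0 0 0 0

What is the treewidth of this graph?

1

A width-1 tree decomposition is:
Bags: B1 = {0, 8}  B2 = {4, 8}  B3 = {2, 4}  B4 = {1, 2}  B5 = {1, 5}  B6 = {5, 7}  B7 = {3, 7}  B8 = {3, 6}
Tree: B1–B2, B2–B3, B3–B4, B4–B5, B5–B6, B6–B7, B7–B8
Every bag has size at most 2, so the width is 2 − 1 = 1 and tw(G) ≤ 1. Any graph with an edge has treewidth ≥ 1, and G has the edge 0–8. The upper and lower bounds meet at 1, so that is the treewidth.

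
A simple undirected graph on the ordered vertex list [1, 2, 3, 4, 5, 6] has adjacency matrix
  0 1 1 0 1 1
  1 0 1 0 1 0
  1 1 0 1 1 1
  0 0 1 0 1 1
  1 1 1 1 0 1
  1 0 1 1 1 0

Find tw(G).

3

A width-3 tree decomposition is:
Bags: B1 = {3, 4, 5, 6}  B2 = {1, 3, 5, 6}  B3 = {1, 2, 3, 5}
Tree: B1–B2, B2–B3
Each bag holds 4 vertices, so the decomposition has width 3, which upper-bounds the treewidth. Conversely, {1, 2, 3, 5} is a clique of size 4, and the vertices of any clique must share a bag in every tree decomposition; so some bag has ≥ 4 vertices and tw(G) ≥ 3. Combining the bounds, tw(G) = 3.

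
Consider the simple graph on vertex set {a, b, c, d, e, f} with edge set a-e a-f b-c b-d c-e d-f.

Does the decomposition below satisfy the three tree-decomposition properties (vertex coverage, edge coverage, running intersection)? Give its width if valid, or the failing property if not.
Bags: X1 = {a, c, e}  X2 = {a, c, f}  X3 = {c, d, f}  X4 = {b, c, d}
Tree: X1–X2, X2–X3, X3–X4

Yes; width 2.

Checking the three conditions: (i) the bags cover all of {a, b, c, d, e, f}; (ii) for each edge, some bag contains both endpoints; (iii) the bags containing any fixed vertex form a subtree. All hold, so the decomposition is valid with width 3 − 1 = 2.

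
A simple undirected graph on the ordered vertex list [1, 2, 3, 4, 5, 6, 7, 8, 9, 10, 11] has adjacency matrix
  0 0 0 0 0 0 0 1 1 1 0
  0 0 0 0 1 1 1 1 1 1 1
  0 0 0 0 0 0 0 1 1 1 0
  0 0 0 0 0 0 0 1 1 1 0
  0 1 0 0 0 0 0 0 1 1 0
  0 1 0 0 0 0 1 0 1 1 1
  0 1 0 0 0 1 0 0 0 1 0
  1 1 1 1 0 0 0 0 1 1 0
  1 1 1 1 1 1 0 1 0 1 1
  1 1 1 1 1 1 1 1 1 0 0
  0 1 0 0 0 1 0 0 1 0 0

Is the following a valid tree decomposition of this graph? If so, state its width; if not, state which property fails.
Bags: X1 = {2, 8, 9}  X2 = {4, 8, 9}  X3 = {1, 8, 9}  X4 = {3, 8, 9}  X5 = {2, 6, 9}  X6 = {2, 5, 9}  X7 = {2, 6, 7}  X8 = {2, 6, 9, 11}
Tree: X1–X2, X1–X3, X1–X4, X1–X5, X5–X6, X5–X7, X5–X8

No — vertex 10 appears in no bag.

A tree decomposition must satisfy three properties: every vertex lies in some bag; for every edge, both endpoints lie together in some bag; and for every vertex, the bags containing it form a connected subtree. Here vertex 10 appears in no bag, so the decomposition is invalid.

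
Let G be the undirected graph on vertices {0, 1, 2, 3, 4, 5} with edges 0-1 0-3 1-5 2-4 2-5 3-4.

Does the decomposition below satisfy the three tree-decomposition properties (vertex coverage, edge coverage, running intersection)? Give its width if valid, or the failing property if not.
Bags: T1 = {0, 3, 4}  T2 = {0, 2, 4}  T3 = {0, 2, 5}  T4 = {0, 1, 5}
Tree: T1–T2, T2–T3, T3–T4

Checking the three conditions: (i) the bags cover all of {0, 1, 2, 3, 4, 5}; (ii) for each edge, some bag contains both endpoints; (iii) the bags containing any fixed vertex form a subtree. All hold, so the decomposition is valid with width 3 − 1 = 2.

Yes; width 2.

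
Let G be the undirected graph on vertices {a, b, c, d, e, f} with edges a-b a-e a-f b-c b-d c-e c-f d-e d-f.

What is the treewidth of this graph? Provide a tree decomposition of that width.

Treewidth 3.
One such decomposition:
Bags: B1 = {b, d, e, f}  B2 = {a, b, e, f}  B3 = {b, c, e, f}
Tree: B1–B2, B2–B3

The largest bag has 4 vertices, giving width 3; this decomposition certifies tw(G) ≤ 3. For the lower bound: the 4 vertex sets {d,e}, {a,b}, {f}, {c} are disjoint, each induces a connected subgraph, and every pair is joined by at least one edge of G. Contracting each set to a single vertex therefore yields K_{4} as a minor, and since treewidth is minor-monotone, tw(G) ≥ tw(K_{4}) = 3. Combining the bounds, tw(G) = 3.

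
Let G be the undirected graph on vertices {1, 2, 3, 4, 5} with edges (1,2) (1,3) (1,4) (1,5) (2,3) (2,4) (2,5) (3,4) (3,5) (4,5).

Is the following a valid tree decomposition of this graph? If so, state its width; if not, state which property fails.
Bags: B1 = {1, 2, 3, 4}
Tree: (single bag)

A tree decomposition must satisfy three properties: every vertex lies in some bag; for every edge, both endpoints lie together in some bag; and for every vertex, the bags containing it form a connected subtree. Here vertex 5 appears in no bag, so the decomposition is invalid.

No — vertex 5 appears in no bag.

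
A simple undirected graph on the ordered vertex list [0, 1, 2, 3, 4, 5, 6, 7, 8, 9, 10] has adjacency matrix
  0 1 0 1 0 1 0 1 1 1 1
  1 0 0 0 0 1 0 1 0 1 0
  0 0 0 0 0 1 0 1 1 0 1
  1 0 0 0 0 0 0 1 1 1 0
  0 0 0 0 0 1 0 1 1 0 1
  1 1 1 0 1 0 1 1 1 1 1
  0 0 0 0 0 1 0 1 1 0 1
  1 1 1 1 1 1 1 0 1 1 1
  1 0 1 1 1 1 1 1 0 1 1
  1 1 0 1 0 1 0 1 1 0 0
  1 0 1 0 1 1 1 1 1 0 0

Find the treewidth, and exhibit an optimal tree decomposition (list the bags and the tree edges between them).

Treewidth 4.
Bags: B1 = {0, 5, 7, 8, 10}  B2 = {4, 5, 7, 8, 10}  B3 = {0, 5, 7, 8, 9}  B4 = {2, 5, 7, 8, 10}  B5 = {5, 6, 7, 8, 10}  B6 = {0, 1, 5, 7, 9}  B7 = {0, 3, 7, 8, 9}
Tree: B1–B2, B1–B3, B2–B4, B2–B5, B3–B6, B3–B7

Each bag holds 5 vertices, so the decomposition has width 4, which upper-bounds the treewidth. On the other hand G contains the 5-clique {0, 3, 7, 8, 9}. A clique must lie in a single bag of any decomposition, so no decomposition can have width below 4. Therefore the treewidth is 4.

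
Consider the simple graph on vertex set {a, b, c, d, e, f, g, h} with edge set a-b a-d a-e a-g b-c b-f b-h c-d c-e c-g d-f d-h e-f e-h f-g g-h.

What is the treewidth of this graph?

4

A width-4 tree decomposition is:
Bags: B1 = {a, c, f, g, h}  B2 = {a, c, d, f, h}  B3 = {a, b, c, f, h}  B4 = {a, c, e, f, h}
Tree: B1–B2, B2–B3, B3–B4
Each bag holds 5 vertices, so the decomposition has width 4, which upper-bounds the treewidth. For the lower bound: the 5 vertex sets {c,g}, {d,h}, {a,b}, {f}, {e} are disjoint, each induces a connected subgraph, and every pair is joined by at least one edge of G. Contracting each set to a single vertex therefore yields K_{5} as a minor, and since treewidth is minor-monotone, tw(G) ≥ tw(K_{5}) = 4. Hence tw(G) = 4 exactly.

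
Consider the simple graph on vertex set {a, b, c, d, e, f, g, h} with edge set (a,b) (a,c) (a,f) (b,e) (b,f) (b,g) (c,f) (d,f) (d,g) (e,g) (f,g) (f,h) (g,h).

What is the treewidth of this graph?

2

A width-2 tree decomposition is:
Bags: B1 = {b, f, g}  B2 = {f, g, h}  B3 = {a, b, f}  B4 = {b, e, g}  B5 = {a, c, f}  B6 = {d, f, g}
Tree: B1–B2, B1–B3, B1–B4, B3–B5, B1–B6
The largest bag has 3 vertices, giving width 2; this decomposition certifies tw(G) ≤ 2. Conversely, {b, e, g} is a clique of size 3, and the vertices of any clique must share a bag in every tree decomposition; so some bag has ≥ 3 vertices and tw(G) ≥ 2. Combining the bounds, tw(G) = 2.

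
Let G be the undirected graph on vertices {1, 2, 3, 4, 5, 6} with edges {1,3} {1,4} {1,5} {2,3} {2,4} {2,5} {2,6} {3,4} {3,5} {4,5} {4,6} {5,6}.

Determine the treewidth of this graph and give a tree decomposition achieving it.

Treewidth 3.
One optimal decomposition is:
Bags: B1 = {2, 4, 5, 6}  B2 = {2, 3, 4, 5}  B3 = {1, 3, 4, 5}
Tree: B1–B2, B2–B3

The largest bag has 4 vertices, giving width 3; this decomposition certifies tw(G) ≤ 3. For the lower bound, the 4 vertices {1, 3, 4, 5} are pairwise adjacent, and any tree decomposition puts a clique entirely inside one bag — forcing width ≥ 3. The upper and lower bounds meet at 3, so that is the treewidth.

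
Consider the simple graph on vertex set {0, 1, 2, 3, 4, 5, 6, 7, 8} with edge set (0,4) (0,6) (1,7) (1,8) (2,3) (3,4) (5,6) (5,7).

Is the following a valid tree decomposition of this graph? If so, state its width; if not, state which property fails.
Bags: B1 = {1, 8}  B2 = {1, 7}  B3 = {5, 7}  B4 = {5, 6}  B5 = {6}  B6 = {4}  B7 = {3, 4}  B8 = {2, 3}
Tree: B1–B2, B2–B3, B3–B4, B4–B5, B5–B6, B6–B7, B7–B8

No — vertex 0 appears in no bag.

A tree decomposition must satisfy three properties: every vertex lies in some bag; for every edge, both endpoints lie together in some bag; and for every vertex, the bags containing it form a connected subtree. Here vertex 0 appears in no bag, so the decomposition is invalid.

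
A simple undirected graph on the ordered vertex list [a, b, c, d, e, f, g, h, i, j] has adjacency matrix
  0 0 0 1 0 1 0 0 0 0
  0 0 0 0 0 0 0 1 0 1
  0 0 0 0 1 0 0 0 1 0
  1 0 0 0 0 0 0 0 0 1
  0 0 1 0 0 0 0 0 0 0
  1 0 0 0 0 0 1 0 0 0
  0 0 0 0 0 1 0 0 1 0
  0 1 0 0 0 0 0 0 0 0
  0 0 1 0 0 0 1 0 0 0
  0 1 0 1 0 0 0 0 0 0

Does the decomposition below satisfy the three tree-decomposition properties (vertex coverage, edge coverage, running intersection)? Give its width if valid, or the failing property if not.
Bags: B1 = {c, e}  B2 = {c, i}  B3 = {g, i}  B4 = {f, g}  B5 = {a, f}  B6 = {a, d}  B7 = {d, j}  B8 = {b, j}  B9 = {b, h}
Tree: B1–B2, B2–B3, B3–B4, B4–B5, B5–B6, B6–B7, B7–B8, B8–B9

Yes; width 1.

Vertex coverage: the bags together contain {a, b, c, d, e, f, g, h, i, j}, the full vertex set. Edge coverage: each edge of G has both endpoints in at least one bag. Running intersection: for every vertex, the bags containing it form a connected subtree. All three properties hold, so this is a valid tree decomposition of width max|bag| − 1 = 1, and hence tw(G) ≤ 1.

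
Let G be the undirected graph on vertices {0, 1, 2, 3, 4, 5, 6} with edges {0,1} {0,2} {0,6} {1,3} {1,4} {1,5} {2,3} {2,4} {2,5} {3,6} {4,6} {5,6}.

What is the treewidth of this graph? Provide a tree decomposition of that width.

Treewidth 3.
One such decomposition:
Bags: B1 = {1, 2, 4, 6}  B2 = {0, 1, 2, 6}  B3 = {1, 2, 3, 6}  B4 = {1, 2, 5, 6}
Tree: B1–B2, B2–B3, B3–B4

Every bag has size at most 4, so the width is 4 − 1 = 3 and tw(G) ≤ 3. For the lower bound: the 4 vertex sets {1,4}, {0,6}, {2}, {3} are disjoint, each induces a connected subgraph, and every pair is joined by at least one edge of G. Contracting each set to a single vertex therefore yields K_{4} as a minor, and since treewidth is minor-monotone, tw(G) ≥ tw(K_{4}) = 3. The upper and lower bounds meet at 3, so that is the treewidth.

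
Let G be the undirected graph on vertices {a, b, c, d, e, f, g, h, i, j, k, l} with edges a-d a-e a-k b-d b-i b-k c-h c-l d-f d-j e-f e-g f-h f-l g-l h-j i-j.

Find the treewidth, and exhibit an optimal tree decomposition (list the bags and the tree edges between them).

Every bag has size at most 4, so the width is 4 − 1 = 3 and tw(G) ≤ 3. For the lower bound: the 4 vertex sets {c,g,l}, {h}, {f}, {a,d,e,j} are disjoint, each induces a connected subgraph, and every pair is joined by at least one edge of G. Contracting each set to a single vertex therefore yields K_{4} as a minor, and since treewidth is minor-monotone, tw(G) ≥ tw(K_{4}) = 3. Hence tw(G) = 3 exactly.

Treewidth 3.
One such decomposition:
Bags: B1 = {c, g, h, l}  B2 = {f, g, h, l}  B3 = {e, f, g, h}  B4 = {e, f, h, j}  B5 = {d, e, f, j}  B6 = {a, d, e, j}  B7 = {a, d, i, j}  B8 = {a, b, d, i}  B9 = {a, b, i, k}
Tree: B1–B2, B2–B3, B3–B4, B4–B5, B5–B6, B6–B7, B7–B8, B8–B9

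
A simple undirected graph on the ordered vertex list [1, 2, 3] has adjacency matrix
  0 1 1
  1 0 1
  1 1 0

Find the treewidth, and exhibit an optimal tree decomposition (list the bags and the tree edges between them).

With just one bag of size 3, the width is 3 − 1 = 2, so tw(G) ≤ 2. Conversely, {1, 2, 3} is a clique of size 3, and the vertices of any clique must share a bag in every tree decomposition; so some bag has ≥ 3 vertices and tw(G) ≥ 2. Therefore the treewidth is 2.

Treewidth 2.
One such decomposition:
Bags: B1 = {1, 2, 3}
Tree: (single bag)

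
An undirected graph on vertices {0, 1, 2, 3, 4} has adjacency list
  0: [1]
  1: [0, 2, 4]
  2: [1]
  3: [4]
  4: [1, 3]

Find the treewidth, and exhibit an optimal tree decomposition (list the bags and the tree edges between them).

Treewidth 1.
One such decomposition:
Bags: B1 = {3, 4}  B2 = {1, 4}  B3 = {1, 2}  B4 = {0, 1}
Tree: B1–B2, B2–B3, B2–B4

Every bag has size at most 2, so the width is 2 − 1 = 1 and tw(G) ≤ 1. Since G has at least one edge (e.g. 3–4), it is not an edgeless graph, so tw(G) ≥ 1. Hence tw(G) = 1 exactly.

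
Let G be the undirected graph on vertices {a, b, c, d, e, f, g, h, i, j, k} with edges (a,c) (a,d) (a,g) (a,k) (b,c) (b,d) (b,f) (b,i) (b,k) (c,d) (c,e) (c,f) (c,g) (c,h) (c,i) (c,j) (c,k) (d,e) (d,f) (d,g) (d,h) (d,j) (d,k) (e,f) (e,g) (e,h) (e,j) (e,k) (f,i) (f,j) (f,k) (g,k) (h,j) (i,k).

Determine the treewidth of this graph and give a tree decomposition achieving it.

Treewidth 4.
One such decomposition:
Bags: B1 = {c, d, e, g, k}  B2 = {a, c, d, g, k}  B3 = {c, d, e, f, k}  B4 = {c, d, e, f, j}  B5 = {b, c, d, f, k}  B6 = {c, d, e, h, j}  B7 = {b, c, f, i, k}
Tree: B1–B2, B1–B3, B3–B4, B3–B5, B4–B6, B5–B7

The largest bag has 5 vertices, giving width 4; this decomposition certifies tw(G) ≤ 4. For the lower bound, the 5 vertices {c, d, e, h, j} are pairwise adjacent, and any tree decomposition puts a clique entirely inside one bag — forcing width ≥ 4. Hence tw(G) = 4 exactly.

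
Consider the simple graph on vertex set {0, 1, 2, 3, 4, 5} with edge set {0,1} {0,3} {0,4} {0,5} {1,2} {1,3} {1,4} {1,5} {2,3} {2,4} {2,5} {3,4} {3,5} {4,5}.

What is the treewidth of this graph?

A width-4 tree decomposition is:
Bags: B1 = {1, 2, 3, 4, 5}  B2 = {0, 1, 3, 4, 5}
Tree: B1–B2
Each bag holds 5 vertices, so the decomposition has width 4, which upper-bounds the treewidth. On the other hand G contains the 5-clique {0, 1, 3, 4, 5}. A clique must lie in a single bag of any decomposition, so no decomposition can have width below 4. The upper and lower bounds meet at 4, so that is the treewidth.

4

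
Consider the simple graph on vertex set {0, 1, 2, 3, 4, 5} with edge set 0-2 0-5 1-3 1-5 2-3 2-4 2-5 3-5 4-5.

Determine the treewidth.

2

A width-2 tree decomposition is:
Bags: B1 = {2, 4, 5}  B2 = {0, 2, 5}  B3 = {2, 3, 5}  B4 = {1, 3, 5}
Tree: B1–B2, B1–B3, B3–B4
The largest bag has 3 vertices, giving width 2; this decomposition certifies tw(G) ≤ 2. Conversely, {1, 3, 5} is a clique of size 3, and the vertices of any clique must share a bag in every tree decomposition; so some bag has ≥ 3 vertices and tw(G) ≥ 2. Therefore the treewidth is 2.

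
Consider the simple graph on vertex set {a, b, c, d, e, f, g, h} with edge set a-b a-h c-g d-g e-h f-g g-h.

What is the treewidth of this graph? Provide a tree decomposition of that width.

Each bag holds 2 vertices, so the decomposition has width 1, which upper-bounds the treewidth. Since G has at least one edge (e.g. f–g), it is not an edgeless graph, so tw(G) ≥ 1. Hence tw(G) = 1 exactly.

Treewidth 1.
Bags: B1 = {f, g}  B2 = {g, h}  B3 = {a, h}  B4 = {d, g}  B5 = {e, h}  B6 = {c, g}  B7 = {a, b}
Tree: B1–B2, B2–B3, B2–B4, B3–B5, B4–B6, B3–B7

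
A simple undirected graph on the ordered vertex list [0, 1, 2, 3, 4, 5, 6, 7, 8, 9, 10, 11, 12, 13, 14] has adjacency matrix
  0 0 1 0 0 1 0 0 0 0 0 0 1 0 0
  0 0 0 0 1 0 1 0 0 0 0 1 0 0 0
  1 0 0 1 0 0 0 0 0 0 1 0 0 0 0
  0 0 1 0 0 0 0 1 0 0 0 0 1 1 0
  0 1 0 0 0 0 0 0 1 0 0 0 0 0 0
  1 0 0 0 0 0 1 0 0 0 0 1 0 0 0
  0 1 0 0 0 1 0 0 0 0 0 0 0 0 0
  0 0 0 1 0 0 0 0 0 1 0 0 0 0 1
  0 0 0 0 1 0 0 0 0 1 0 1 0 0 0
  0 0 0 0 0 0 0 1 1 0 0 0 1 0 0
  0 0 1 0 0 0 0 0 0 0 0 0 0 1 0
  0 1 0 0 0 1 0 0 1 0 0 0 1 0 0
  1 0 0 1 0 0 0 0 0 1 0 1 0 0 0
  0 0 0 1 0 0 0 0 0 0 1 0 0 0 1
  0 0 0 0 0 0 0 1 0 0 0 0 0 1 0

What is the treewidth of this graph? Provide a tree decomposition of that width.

Treewidth 3.
Bags: B1 = {1, 4, 6, 8}  B2 = {1, 6, 8, 11}  B3 = {5, 6, 8, 11}  B4 = {5, 8, 9, 11}  B5 = {5, 9, 11, 12}  B6 = {0, 5, 9, 12}  B7 = {0, 7, 9, 12}  B8 = {0, 3, 7, 12}  B9 = {0, 2, 3, 7}  B10 = {2, 3, 7, 14}  B11 = {2, 3, 13, 14}  B12 = {2, 10, 13, 14}
Tree: B1–B2, B2–B3, B3–B4, B4–B5, B5–B6, B6–B7, B7–B8, B8–B9, B9–B10, B10–B11, B11–B12

Each bag holds 4 vertices, so the decomposition has width 3, which upper-bounds the treewidth. For the lower bound: the 4 vertex sets {1,4,6}, {8}, {11}, {0,5,9,12} are disjoint, each induces a connected subgraph, and every pair is joined by at least one edge of G. Contracting each set to a single vertex therefore yields K_{4} as a minor, and since treewidth is minor-monotone, tw(G) ≥ tw(K_{4}) = 3. Hence tw(G) = 3 exactly.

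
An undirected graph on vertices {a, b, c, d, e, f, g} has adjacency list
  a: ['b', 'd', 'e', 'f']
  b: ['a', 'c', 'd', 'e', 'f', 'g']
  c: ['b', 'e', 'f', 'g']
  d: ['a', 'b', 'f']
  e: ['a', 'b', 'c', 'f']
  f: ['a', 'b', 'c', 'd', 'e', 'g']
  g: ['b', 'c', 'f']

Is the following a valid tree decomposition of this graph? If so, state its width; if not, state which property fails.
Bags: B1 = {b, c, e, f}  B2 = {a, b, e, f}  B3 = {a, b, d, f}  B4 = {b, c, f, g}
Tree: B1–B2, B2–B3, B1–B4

Vertex coverage: the bags together contain {a, b, c, d, e, f, g}, the full vertex set. Edge coverage: each edge of G has both endpoints in at least one bag. Running intersection: for every vertex, the bags containing it form a connected subtree. All three properties hold, so this is a valid tree decomposition of width max|bag| − 1 = 3, and hence tw(G) ≤ 3.

Yes; width 3.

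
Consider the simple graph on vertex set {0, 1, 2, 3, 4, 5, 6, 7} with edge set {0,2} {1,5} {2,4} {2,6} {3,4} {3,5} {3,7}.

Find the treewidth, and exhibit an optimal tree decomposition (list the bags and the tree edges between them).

Treewidth 1.
One such decomposition:
Bags: B1 = {2, 4}  B2 = {3, 4}  B3 = {2, 6}  B4 = {0, 2}  B5 = {3, 7}  B6 = {3, 5}  B7 = {1, 5}
Tree: B1–B2, B1–B3, B1–B4, B2–B5, B5–B6, B6–B7

The largest bag has 2 vertices, giving width 1; this decomposition certifies tw(G) ≤ 1. Since G has at least one edge (e.g. 4–2), it is not an edgeless graph, so tw(G) ≥ 1. The upper and lower bounds meet at 1, so that is the treewidth.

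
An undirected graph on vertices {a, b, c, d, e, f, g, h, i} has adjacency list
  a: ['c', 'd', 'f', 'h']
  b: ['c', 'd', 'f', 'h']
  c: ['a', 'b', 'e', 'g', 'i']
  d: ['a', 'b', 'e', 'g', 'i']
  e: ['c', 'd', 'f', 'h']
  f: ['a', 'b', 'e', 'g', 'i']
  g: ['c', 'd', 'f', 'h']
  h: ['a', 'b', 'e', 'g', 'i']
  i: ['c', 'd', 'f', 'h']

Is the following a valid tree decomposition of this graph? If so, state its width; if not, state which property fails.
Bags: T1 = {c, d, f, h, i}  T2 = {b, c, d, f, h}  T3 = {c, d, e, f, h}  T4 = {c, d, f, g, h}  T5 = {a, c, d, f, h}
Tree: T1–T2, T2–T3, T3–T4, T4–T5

Vertex coverage: the bags together contain {a, b, c, d, e, f, g, h, i}, the full vertex set. Edge coverage: each edge of G has both endpoints in at least one bag. Running intersection: for every vertex, the bags containing it form a connected subtree. All three properties hold, so this is a valid tree decomposition of width max|bag| − 1 = 4, and hence tw(G) ≤ 4.

Yes; width 4.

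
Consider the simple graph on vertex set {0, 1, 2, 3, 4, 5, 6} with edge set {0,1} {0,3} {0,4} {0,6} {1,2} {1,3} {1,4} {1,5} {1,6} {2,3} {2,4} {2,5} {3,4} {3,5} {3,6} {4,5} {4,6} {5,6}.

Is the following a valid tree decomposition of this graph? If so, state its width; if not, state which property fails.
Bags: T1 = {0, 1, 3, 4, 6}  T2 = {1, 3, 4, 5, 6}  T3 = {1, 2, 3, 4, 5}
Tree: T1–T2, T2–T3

Yes; width 4.

Every vertex of G appears in some bag (union = {0, 1, 2, 3, 4, 5, 6}); every edge is covered by a bag; and for each vertex v the set of bags containing v is connected in the bag tree. The decomposition is therefore valid. The largest bag has 5 vertices, so the width is 4.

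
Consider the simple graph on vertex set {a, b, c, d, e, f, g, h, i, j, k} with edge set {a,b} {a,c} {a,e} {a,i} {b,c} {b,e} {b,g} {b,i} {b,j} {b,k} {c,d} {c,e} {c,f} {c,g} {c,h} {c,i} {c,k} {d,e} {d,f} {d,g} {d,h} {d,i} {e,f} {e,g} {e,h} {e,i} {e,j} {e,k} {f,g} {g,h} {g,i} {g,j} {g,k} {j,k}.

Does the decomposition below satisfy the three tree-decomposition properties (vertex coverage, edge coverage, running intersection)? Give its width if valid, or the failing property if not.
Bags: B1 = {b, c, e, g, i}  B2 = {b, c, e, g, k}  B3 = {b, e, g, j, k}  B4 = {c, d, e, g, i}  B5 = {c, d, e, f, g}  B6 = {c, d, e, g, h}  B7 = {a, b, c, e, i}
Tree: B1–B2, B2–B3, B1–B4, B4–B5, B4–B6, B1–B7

Yes; width 4.

Checking the three conditions: (i) the bags cover all of {a, b, c, d, e, f, g, h, i, j, k}; (ii) for each edge, some bag contains both endpoints; (iii) the bags containing any fixed vertex form a subtree. All hold, so the decomposition is valid with width 5 − 1 = 4.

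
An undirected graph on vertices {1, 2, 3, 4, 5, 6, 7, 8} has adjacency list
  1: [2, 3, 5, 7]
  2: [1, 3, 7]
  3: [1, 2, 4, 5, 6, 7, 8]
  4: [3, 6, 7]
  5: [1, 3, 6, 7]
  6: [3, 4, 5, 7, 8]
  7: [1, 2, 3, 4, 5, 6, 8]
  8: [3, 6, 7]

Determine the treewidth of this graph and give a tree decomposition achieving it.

Every bag has size at most 4, so the width is 4 − 1 = 3 and tw(G) ≤ 3. Conversely, {1, 2, 3, 7} is a clique of size 4, and the vertices of any clique must share a bag in every tree decomposition; so some bag has ≥ 4 vertices and tw(G) ≥ 3. Hence tw(G) = 3 exactly.

Treewidth 3.
One such decomposition:
Bags: B1 = {3, 5, 6, 7}  B2 = {1, 3, 5, 7}  B3 = {1, 2, 3, 7}  B4 = {3, 6, 7, 8}  B5 = {3, 4, 6, 7}
Tree: B1–B2, B2–B3, B1–B4, B4–B5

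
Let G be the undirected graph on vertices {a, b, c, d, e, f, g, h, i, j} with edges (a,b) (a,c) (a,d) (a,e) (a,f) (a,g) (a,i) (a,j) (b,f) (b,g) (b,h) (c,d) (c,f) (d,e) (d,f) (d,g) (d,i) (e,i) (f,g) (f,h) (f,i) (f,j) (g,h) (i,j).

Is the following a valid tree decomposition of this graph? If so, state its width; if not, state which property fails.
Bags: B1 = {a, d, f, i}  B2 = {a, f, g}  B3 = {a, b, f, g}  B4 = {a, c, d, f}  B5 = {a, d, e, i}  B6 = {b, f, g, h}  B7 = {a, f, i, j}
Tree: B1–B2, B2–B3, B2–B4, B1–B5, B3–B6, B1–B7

A tree decomposition must satisfy three properties: every vertex lies in some bag; for every edge, both endpoints lie together in some bag; and for every vertex, the bags containing it form a connected subtree. Here edge (d,g) lies in no bag, so the decomposition is invalid.

No — edge (d,g) lies in no bag.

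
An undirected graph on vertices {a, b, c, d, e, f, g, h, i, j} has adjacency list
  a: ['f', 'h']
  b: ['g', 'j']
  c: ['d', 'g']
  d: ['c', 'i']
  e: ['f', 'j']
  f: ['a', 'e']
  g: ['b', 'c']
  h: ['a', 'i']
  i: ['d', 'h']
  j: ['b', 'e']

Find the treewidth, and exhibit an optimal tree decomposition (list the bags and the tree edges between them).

Treewidth 2.
Bags: B1 = {b, e, j}  B2 = {b, e, f}  B3 = {a, b, f}  B4 = {a, b, h}  B5 = {b, h, i}  B6 = {b, d, i}  B7 = {b, c, d}  B8 = {b, c, g}
Tree: B1–B2, B2–B3, B3–B4, B4–B5, B5–B6, B6–B7, B7–B8

Each bag holds 3 vertices, so the decomposition has width 2, which upper-bounds the treewidth. The edges b–j–e–f–a–h–i–d–c–g–b form a cycle, so G is not a tree and its treewidth is at least 2. Hence tw(G) = 2 exactly.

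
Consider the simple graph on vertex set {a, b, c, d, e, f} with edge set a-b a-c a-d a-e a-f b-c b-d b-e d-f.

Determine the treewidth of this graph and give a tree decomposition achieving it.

Treewidth 2.
One such decomposition:
Bags: B1 = {a, b, d}  B2 = {a, d, f}  B3 = {a, b, e}  B4 = {a, b, c}
Tree: B1–B2, B1–B3, B1–B4

Every bag has size at most 3, so the width is 3 − 1 = 2 and tw(G) ≤ 2. For the lower bound, the 3 vertices {a, d, f} are pairwise adjacent, and any tree decomposition puts a clique entirely inside one bag — forcing width ≥ 2. Therefore the treewidth is 2.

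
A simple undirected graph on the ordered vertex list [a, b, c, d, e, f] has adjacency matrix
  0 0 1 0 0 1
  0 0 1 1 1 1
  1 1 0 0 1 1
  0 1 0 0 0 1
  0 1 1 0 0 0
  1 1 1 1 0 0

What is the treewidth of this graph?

A width-2 tree decomposition is:
Bags: B1 = {b, c, f}  B2 = {b, d, f}  B3 = {a, c, f}  B4 = {b, c, e}
Tree: B1–B2, B1–B3, B1–B4
The largest bag has 3 vertices, giving width 2; this decomposition certifies tw(G) ≤ 2. Conversely, {b, d, f} is a clique of size 3, and the vertices of any clique must share a bag in every tree decomposition; so some bag has ≥ 3 vertices and tw(G) ≥ 2. Combining the bounds, tw(G) = 2.

2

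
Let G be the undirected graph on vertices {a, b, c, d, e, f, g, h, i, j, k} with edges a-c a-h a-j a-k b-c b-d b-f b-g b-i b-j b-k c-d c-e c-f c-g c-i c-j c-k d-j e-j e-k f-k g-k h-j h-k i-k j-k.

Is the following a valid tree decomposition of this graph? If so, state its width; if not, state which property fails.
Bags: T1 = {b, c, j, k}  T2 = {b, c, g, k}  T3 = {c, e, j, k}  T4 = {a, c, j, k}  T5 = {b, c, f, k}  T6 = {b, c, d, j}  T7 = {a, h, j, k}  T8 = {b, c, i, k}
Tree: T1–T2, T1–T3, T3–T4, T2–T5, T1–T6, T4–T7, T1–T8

Yes; width 3.

Every vertex of G appears in some bag (union = {a, b, c, d, e, f, g, h, i, j, k}); every edge is covered by a bag; and for each vertex v the set of bags containing v is connected in the bag tree. The decomposition is therefore valid. The largest bag has 4 vertices, so the width is 3.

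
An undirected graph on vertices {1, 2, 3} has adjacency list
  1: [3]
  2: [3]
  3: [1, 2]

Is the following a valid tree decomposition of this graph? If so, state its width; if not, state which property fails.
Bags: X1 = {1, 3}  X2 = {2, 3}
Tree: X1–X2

Yes; width 1.

Vertex coverage: the bags together contain {1, 2, 3}, the full vertex set. Edge coverage: each edge of G has both endpoints in at least one bag. Running intersection: for every vertex, the bags containing it form a connected subtree. All three properties hold, so this is a valid tree decomposition of width max|bag| − 1 = 1, and hence tw(G) ≤ 1.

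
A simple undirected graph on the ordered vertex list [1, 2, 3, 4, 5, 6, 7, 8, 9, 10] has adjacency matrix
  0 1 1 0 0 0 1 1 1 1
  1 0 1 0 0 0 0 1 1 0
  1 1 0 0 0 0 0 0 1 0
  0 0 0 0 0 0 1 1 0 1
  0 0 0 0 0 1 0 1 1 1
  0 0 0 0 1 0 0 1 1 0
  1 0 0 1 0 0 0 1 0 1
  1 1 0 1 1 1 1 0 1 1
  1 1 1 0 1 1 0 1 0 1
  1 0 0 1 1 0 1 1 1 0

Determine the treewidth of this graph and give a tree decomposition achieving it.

Each bag holds 4 vertices, so the decomposition has width 3, which upper-bounds the treewidth. On the other hand G contains the 4-clique {1, 2, 8, 9}. A clique must lie in a single bag of any decomposition, so no decomposition can have width below 3. The upper and lower bounds meet at 3, so that is the treewidth.

Treewidth 3.
One optimal decomposition is:
Bags: B1 = {1, 8, 9, 10}  B2 = {1, 2, 8, 9}  B3 = {1, 7, 8, 10}  B4 = {5, 8, 9, 10}  B5 = {5, 6, 8, 9}  B6 = {1, 2, 3, 9}  B7 = {4, 7, 8, 10}
Tree: B1–B2, B1–B3, B1–B4, B4–B5, B2–B6, B3–B7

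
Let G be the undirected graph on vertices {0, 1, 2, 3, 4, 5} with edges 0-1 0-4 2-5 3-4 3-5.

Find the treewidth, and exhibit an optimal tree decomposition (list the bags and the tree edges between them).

Every bag has size at most 2, so the width is 2 − 1 = 1 and tw(G) ≤ 1. G has an edge, so its treewidth is at least 1. The upper and lower bounds meet at 1, so that is the treewidth.

Treewidth 1.
Bags: B1 = {2, 5}  B2 = {3, 5}  B3 = {3, 4}  B4 = {0, 4}  B5 = {0, 1}
Tree: B1–B2, B2–B3, B3–B4, B4–B5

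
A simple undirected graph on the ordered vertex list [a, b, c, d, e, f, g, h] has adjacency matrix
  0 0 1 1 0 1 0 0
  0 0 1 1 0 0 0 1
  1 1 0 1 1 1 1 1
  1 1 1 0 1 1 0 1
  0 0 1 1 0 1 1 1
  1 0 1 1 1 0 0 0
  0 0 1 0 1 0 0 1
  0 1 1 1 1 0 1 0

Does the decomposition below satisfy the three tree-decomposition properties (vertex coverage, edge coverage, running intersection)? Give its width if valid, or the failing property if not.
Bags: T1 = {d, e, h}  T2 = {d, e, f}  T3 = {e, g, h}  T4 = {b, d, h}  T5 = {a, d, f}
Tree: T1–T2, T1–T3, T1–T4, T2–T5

No — vertex c appears in no bag.

A tree decomposition must satisfy three properties: every vertex lies in some bag; for every edge, both endpoints lie together in some bag; and for every vertex, the bags containing it form a connected subtree. Here vertex c appears in no bag, so the decomposition is invalid.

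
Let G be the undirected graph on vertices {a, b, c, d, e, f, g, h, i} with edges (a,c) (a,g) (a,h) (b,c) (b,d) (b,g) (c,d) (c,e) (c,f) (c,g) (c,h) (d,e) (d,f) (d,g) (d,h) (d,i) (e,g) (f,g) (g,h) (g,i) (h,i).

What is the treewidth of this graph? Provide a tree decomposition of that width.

Every bag has size at most 4, so the width is 4 − 1 = 3 and tw(G) ≤ 3. For the lower bound, the 4 vertices {c, d, e, g} are pairwise adjacent, and any tree decomposition puts a clique entirely inside one bag — forcing width ≥ 3. Therefore the treewidth is 3.

Treewidth 3.
One optimal decomposition is:
Bags: B1 = {c, d, g, h}  B2 = {c, d, f, g}  B3 = {b, c, d, g}  B4 = {d, g, h, i}  B5 = {c, d, e, g}  B6 = {a, c, g, h}
Tree: B1–B2, B1–B3, B1–B4, B3–B5, B1–B6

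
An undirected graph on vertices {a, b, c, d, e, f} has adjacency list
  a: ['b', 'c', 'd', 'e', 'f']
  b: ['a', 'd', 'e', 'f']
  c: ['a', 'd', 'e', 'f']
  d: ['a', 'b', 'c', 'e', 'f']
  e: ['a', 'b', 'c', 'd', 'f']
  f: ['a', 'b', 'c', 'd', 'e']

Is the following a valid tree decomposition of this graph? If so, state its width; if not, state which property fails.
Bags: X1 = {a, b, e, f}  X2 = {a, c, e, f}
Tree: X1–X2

No — vertex d appears in no bag.

A tree decomposition must satisfy three properties: every vertex lies in some bag; for every edge, both endpoints lie together in some bag; and for every vertex, the bags containing it form a connected subtree. Here vertex d appears in no bag, so the decomposition is invalid.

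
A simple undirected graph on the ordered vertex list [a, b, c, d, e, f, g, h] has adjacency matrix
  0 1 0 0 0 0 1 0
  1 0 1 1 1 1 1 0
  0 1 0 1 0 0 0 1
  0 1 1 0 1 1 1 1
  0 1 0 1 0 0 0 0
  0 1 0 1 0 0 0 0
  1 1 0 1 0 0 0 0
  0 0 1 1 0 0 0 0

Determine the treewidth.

A width-2 tree decomposition is:
Bags: B1 = {b, d, f}  B2 = {b, d, e}  B3 = {b, d, g}  B4 = {b, c, d}  B5 = {c, d, h}  B6 = {a, b, g}
Tree: B1–B2, B2–B3, B1–B4, B4–B5, B3–B6
Each bag holds 3 vertices, so the decomposition has width 2, which upper-bounds the treewidth. For the lower bound, the 3 vertices {c, d, h} are pairwise adjacent, and any tree decomposition puts a clique entirely inside one bag — forcing width ≥ 2. Therefore the treewidth is 2.

2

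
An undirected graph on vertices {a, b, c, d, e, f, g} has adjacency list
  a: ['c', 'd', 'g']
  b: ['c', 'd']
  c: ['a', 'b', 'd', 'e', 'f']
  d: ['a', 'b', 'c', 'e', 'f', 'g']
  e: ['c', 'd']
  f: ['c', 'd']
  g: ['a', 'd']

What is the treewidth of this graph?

2

A width-2 tree decomposition is:
Bags: B1 = {c, d, e}  B2 = {a, c, d}  B3 = {c, d, f}  B4 = {a, d, g}  B5 = {b, c, d}
Tree: B1–B2, B2–B3, B2–B4, B1–B5
Every bag has size at most 3, so the width is 3 − 1 = 2 and tw(G) ≤ 2. On the other hand G contains the 3-clique {a, d, g}. A clique must lie in a single bag of any decomposition, so no decomposition can have width below 2. The upper and lower bounds meet at 2, so that is the treewidth.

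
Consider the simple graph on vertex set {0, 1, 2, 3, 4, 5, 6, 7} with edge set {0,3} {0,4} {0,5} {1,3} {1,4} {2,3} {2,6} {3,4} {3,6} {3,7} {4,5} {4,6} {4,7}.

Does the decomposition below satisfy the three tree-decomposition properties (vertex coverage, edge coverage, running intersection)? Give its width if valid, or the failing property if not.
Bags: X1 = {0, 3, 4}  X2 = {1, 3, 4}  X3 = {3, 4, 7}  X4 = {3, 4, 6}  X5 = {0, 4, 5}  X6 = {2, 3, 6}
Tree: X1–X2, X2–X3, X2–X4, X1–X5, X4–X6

Yes; width 2.

Vertex coverage: the bags together contain {0, 1, 2, 3, 4, 5, 6, 7}, the full vertex set. Edge coverage: each edge of G has both endpoints in at least one bag. Running intersection: for every vertex, the bags containing it form a connected subtree. All three properties hold, so this is a valid tree decomposition of width max|bag| − 1 = 2, and hence tw(G) ≤ 2.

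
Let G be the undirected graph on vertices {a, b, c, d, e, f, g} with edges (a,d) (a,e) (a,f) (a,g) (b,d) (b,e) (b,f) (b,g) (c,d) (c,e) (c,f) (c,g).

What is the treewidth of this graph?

3

A width-3 tree decomposition is:
Bags: B1 = {a, b, c, d}  B2 = {a, b, c, e}  B3 = {a, b, c, f}  B4 = {a, b, c, g}
Tree: B1–B2, B2–B3, B3–B4
The largest bag has 4 vertices, giving width 3; this decomposition certifies tw(G) ≤ 3. For the lower bound: the 4 vertex sets {c,d}, {a,e}, {b}, {f} are disjoint, each induces a connected subgraph, and every pair is joined by at least one edge of G. Contracting each set to a single vertex therefore yields K_{4} as a minor, and since treewidth is minor-monotone, tw(G) ≥ tw(K_{4}) = 3. Combining the bounds, tw(G) = 3.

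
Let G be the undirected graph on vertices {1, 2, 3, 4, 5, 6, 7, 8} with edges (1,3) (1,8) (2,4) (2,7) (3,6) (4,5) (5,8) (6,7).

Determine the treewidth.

A width-2 tree decomposition is:
Bags: B1 = {3, 6, 7}  B2 = {2, 3, 7}  B3 = {2, 3, 4}  B4 = {3, 4, 5}  B5 = {3, 5, 8}  B6 = {1, 3, 8}
Tree: B1–B2, B2–B3, B3–B4, B4–B5, B5–B6
Every bag has size at most 3, so the width is 3 − 1 = 2 and tw(G) ≤ 2. For the lower bound, G contains the cycle 3–6–7–2–4–5–8–1–3, so G is not a forest; only forests have treewidth ≤ 1, hence tw(G) ≥ 2. Combining the bounds, tw(G) = 2.

2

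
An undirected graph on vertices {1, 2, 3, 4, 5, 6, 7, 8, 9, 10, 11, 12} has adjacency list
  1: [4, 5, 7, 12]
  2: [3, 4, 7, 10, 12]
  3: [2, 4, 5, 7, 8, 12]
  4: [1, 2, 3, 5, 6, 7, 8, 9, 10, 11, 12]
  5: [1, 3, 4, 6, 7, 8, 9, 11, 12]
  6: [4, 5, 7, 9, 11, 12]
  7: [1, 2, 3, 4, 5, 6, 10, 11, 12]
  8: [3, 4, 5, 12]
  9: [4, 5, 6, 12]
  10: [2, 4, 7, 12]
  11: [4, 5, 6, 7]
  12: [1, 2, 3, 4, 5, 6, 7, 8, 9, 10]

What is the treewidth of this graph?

4

A width-4 tree decomposition is:
Bags: B1 = {3, 4, 5, 7, 12}  B2 = {4, 5, 6, 7, 12}  B3 = {2, 3, 4, 7, 12}  B4 = {2, 4, 7, 10, 12}  B5 = {4, 5, 6, 7, 11}  B6 = {3, 4, 5, 8, 12}  B7 = {4, 5, 6, 9, 12}  B8 = {1, 4, 5, 7, 12}
Tree: B1–B2, B1–B3, B3–B4, B2–B5, B1–B6, B2–B7, B1–B8
Each bag holds 5 vertices, so the decomposition has width 4, which upper-bounds the treewidth. For the lower bound, the 5 vertices {4, 5, 6, 7, 11} are pairwise adjacent, and any tree decomposition puts a clique entirely inside one bag — forcing width ≥ 4. The upper and lower bounds meet at 4, so that is the treewidth.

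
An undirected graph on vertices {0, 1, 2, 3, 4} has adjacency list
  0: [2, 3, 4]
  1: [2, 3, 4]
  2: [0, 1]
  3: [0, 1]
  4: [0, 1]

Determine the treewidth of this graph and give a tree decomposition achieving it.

Treewidth 2.
One such decomposition:
Bags: B1 = {0, 1, 2}  B2 = {0, 1, 3}  B3 = {0, 1, 4}
Tree: B1–B2, B2–B3

Every bag has size at most 3, so the width is 3 − 1 = 2 and tw(G) ≤ 2. The edges 1–2–0–3–1 form a cycle, so G is not a tree and its treewidth is at least 2. Therefore the treewidth is 2.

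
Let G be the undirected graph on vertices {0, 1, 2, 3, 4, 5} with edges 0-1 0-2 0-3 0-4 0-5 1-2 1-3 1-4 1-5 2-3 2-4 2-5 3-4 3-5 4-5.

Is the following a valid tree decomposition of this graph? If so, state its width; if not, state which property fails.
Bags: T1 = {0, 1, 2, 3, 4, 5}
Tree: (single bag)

Yes; width 5.

Vertex coverage: the bags together contain {0, 1, 2, 3, 4, 5}, the full vertex set. Edge coverage: each edge of G has both endpoints in at least one bag. Running intersection: for every vertex, the bags containing it form a connected subtree. All three properties hold, so this is a valid tree decomposition of width max|bag| − 1 = 5, and hence tw(G) ≤ 5.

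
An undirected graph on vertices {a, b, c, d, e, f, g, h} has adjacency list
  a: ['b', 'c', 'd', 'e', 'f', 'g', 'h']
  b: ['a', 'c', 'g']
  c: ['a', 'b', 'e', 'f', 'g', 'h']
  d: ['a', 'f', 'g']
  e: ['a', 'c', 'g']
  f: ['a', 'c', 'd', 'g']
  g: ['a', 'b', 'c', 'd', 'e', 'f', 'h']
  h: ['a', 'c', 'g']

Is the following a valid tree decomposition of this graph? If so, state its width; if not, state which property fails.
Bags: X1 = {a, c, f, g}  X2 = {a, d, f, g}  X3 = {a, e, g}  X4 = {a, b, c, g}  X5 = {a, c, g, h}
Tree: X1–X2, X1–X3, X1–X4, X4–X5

A tree decomposition must satisfy three properties: every vertex lies in some bag; for every edge, both endpoints lie together in some bag; and for every vertex, the bags containing it form a connected subtree. Here edge (c,e) lies in no bag, so the decomposition is invalid.

No — edge (c,e) lies in no bag.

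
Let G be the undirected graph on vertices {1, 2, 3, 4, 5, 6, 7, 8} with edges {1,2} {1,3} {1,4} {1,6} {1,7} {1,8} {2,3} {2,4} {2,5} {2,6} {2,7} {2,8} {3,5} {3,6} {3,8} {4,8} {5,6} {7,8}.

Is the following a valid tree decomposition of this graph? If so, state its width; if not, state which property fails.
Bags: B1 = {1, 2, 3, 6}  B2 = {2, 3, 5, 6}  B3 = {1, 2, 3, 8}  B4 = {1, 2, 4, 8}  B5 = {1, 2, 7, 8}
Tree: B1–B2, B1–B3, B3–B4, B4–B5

Vertex coverage: the bags together contain {1, 2, 3, 4, 5, 6, 7, 8}, the full vertex set. Edge coverage: each edge of G has both endpoints in at least one bag. Running intersection: for every vertex, the bags containing it form a connected subtree. All three properties hold, so this is a valid tree decomposition of width max|bag| − 1 = 3, and hence tw(G) ≤ 3.

Yes; width 3.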